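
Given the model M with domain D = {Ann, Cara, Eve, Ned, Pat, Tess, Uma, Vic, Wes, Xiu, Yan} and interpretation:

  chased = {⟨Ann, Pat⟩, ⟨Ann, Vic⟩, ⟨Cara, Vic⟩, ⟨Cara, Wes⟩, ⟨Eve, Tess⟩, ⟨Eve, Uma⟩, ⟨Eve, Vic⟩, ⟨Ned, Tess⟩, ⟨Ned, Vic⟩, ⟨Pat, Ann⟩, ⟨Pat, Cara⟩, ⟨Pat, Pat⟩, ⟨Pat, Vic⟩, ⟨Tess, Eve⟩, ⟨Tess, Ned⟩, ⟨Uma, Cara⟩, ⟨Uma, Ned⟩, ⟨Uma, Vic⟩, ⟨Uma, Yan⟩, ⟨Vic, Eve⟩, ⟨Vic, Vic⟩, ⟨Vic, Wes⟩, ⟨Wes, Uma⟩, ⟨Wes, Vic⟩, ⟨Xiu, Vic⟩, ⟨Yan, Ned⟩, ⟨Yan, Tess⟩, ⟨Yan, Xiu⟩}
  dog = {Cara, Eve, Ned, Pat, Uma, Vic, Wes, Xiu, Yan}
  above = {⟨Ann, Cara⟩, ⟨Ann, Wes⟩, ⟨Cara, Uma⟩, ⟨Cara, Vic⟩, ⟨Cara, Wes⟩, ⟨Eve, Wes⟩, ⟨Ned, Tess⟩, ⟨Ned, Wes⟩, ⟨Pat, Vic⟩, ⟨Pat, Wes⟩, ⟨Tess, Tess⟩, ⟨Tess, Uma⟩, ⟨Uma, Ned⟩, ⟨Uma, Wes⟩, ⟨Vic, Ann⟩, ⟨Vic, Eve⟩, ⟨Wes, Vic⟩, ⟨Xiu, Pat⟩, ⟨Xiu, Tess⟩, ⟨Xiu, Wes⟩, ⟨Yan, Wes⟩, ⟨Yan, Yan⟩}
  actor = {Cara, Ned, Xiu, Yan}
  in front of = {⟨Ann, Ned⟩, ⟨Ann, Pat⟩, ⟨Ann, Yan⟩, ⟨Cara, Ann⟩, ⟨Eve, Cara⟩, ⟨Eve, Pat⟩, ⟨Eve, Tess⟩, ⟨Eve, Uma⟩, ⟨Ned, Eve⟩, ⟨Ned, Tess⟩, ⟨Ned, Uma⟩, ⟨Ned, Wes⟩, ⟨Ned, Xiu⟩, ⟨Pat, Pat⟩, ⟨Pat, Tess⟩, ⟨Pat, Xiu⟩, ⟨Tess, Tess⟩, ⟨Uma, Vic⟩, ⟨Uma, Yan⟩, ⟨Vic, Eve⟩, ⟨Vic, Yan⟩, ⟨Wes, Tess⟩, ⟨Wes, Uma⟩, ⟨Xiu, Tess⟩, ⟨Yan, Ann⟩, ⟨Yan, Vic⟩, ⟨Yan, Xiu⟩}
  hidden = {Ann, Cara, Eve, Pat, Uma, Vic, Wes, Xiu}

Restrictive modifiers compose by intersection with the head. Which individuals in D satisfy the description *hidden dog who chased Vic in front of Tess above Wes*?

{Eve, Pat, Xiu}

⟦who chased Vic⟧ = {x : ⟨x, Vic⟩ ∈ ⟦chased⟧} = {Ann, Cara, Eve, Ned, Pat, Uma, Vic, Wes, Xiu}
⟦in front of Tess⟧ = {x : ⟨x, Tess⟩ ∈ ⟦in front of⟧} = {Eve, Ned, Pat, Tess, Wes, Xiu}
⟦above Wes⟧ = {x : ⟨x, Wes⟩ ∈ ⟦above⟧} = {Ann, Cara, Eve, Ned, Pat, Uma, Xiu, Yan}
⟦dog⟧ = {Cara, Eve, Ned, Pat, Uma, Vic, Wes, Xiu, Yan}
… ∩ ⟦who chased Vic⟧ = {Cara, Eve, Ned, Pat, Uma, Vic, Wes, Xiu, Yan} ∩ {Ann, Cara, Eve, Ned, Pat, Uma, Vic, Wes, Xiu} = {Cara, Eve, Ned, Pat, Uma, Vic, Wes, Xiu}
… ∩ ⟦in front of Tess⟧ = {Cara, Eve, Ned, Pat, Uma, Vic, Wes, Xiu} ∩ {Eve, Ned, Pat, Tess, Wes, Xiu} = {Eve, Ned, Pat, Wes, Xiu}
… ∩ ⟦above Wes⟧ = {Eve, Ned, Pat, Wes, Xiu} ∩ {Ann, Cara, Eve, Ned, Pat, Uma, Xiu, Yan} = {Eve, Ned, Pat, Xiu}
… ∩ ⟦hidden⟧ = {Eve, Ned, Pat, Xiu} ∩ {Ann, Cara, Eve, Pat, Uma, Vic, Wes, Xiu} = {Eve, Pat, Xiu}
So ⟦hidden dog who chased Vic in front of Tess above Wes⟧ = {Eve, Pat, Xiu}.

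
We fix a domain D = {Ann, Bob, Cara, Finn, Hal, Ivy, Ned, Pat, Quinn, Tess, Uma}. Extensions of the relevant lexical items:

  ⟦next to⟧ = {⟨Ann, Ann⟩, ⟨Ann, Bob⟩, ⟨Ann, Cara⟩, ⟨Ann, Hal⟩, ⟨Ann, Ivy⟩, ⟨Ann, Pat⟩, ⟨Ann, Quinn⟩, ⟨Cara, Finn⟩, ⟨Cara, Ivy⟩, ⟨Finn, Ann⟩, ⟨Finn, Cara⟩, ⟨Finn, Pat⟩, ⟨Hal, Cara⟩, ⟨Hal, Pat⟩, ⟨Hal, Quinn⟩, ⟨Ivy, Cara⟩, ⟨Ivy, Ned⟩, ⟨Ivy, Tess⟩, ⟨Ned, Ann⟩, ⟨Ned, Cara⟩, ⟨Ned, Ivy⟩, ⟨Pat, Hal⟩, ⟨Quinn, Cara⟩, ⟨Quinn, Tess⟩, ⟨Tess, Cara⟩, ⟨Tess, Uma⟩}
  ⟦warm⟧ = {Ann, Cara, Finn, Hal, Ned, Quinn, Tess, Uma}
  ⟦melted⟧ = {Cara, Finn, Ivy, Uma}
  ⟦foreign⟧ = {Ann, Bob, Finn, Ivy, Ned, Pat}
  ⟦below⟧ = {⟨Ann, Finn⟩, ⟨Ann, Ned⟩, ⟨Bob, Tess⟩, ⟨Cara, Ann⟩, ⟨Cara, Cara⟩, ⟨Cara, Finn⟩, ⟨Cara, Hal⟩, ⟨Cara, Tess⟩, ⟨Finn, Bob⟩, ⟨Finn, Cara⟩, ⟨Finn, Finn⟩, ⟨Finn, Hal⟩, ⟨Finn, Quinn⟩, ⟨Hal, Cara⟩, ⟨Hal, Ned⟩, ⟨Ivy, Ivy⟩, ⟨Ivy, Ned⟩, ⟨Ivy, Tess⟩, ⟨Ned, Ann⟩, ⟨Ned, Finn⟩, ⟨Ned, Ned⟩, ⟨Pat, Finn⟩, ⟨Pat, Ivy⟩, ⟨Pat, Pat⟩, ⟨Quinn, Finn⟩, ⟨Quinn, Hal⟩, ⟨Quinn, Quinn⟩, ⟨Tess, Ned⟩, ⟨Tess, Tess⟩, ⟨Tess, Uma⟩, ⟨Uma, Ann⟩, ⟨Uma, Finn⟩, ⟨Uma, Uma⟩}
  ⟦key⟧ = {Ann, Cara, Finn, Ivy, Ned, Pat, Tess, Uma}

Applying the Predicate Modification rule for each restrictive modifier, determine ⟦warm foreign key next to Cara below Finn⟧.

{Ann, Finn, Ned}

⟦next to Cara⟧ = {x : ⟨x, Cara⟩ ∈ ⟦next to⟧} = {Ann, Finn, Hal, Ivy, Ned, Quinn, Tess}
⟦below Finn⟧ = {x : ⟨x, Finn⟩ ∈ ⟦below⟧} = {Ann, Cara, Finn, Ned, Pat, Quinn, Uma}
⟦key⟧ = {Ann, Cara, Finn, Ivy, Ned, Pat, Tess, Uma}
… ∩ ⟦next to Cara⟧ = {Ann, Cara, Finn, Ivy, Ned, Pat, Tess, Uma} ∩ {Ann, Finn, Hal, Ivy, Ned, Quinn, Tess} = {Ann, Finn, Ivy, Ned, Tess}
… ∩ ⟦below Finn⟧ = {Ann, Finn, Ivy, Ned, Tess} ∩ {Ann, Cara, Finn, Ned, Pat, Quinn, Uma} = {Ann, Finn, Ned}
… ∩ ⟦warm⟧ = {Ann, Finn, Ned} ∩ {Ann, Cara, Finn, Hal, Ned, Quinn, Tess, Uma} = {Ann, Finn, Ned}
… ∩ ⟦foreign⟧ = {Ann, Finn, Ned} ∩ {Ann, Bob, Finn, Ivy, Ned, Pat} = {Ann, Finn, Ned}
So ⟦warm foreign key next to Cara below Finn⟧ = {Ann, Finn, Ned}.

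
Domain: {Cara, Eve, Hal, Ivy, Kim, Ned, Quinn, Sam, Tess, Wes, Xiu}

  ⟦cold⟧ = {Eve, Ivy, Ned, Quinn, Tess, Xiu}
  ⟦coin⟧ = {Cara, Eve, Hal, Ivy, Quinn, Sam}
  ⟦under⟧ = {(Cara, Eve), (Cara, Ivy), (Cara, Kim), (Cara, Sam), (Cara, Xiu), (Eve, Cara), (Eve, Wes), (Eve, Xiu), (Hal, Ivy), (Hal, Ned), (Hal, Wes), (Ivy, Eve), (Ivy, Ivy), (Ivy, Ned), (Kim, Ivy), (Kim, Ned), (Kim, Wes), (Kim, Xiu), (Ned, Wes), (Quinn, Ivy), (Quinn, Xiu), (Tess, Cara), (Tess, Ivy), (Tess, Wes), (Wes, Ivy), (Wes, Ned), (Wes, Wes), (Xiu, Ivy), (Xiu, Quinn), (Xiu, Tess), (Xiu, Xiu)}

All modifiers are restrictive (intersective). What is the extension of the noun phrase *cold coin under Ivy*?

⟦under Ivy⟧ = {x : ⟨x, Ivy⟩ ∈ ⟦under⟧} = {Cara, Hal, Ivy, Kim, Quinn, Tess, Wes, Xiu}
⟦coin⟧ = {Cara, Eve, Hal, Ivy, Quinn, Sam}
… ∩ ⟦under Ivy⟧ = {Cara, Eve, Hal, Ivy, Quinn, Sam} ∩ {Cara, Hal, Ivy, Kim, Quinn, Tess, Wes, Xiu} = {Cara, Hal, Ivy, Quinn}
… ∩ ⟦cold⟧ = {Cara, Hal, Ivy, Quinn} ∩ {Eve, Ivy, Ned, Quinn, Tess, Xiu} = {Ivy, Quinn}
So ⟦cold coin under Ivy⟧ = {Ivy, Quinn}.

{Ivy, Quinn}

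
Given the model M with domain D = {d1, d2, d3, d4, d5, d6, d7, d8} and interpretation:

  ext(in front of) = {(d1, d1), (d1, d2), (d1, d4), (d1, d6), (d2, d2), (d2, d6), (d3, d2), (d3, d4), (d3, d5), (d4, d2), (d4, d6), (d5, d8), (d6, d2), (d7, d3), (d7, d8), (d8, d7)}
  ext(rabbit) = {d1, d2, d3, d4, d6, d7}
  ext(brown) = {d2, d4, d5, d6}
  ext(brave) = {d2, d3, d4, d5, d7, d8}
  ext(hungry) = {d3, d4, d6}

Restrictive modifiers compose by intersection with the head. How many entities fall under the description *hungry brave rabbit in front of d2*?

⟦in front of d2⟧ = {x : ⟨x, d2⟩ ∈ ⟦in front of⟧} = {d1, d2, d3, d4, d6}
⟦rabbit⟧ = {d1, d2, d3, d4, d6, d7}
… ∩ ⟦in front of d2⟧ = {d1, d2, d3, d4, d6, d7} ∩ {d1, d2, d3, d4, d6} = {d1, d2, d3, d4, d6}
… ∩ ⟦hungry⟧ = {d1, d2, d3, d4, d6} ∩ {d3, d4, d6} = {d3, d4, d6}
… ∩ ⟦brave⟧ = {d3, d4, d6} ∩ {d2, d3, d4, d5, d7, d8} = {d3, d4}
⟦hungry brave rabbit in front of d2⟧ = {d3, d4}, so the cardinality is 2.

2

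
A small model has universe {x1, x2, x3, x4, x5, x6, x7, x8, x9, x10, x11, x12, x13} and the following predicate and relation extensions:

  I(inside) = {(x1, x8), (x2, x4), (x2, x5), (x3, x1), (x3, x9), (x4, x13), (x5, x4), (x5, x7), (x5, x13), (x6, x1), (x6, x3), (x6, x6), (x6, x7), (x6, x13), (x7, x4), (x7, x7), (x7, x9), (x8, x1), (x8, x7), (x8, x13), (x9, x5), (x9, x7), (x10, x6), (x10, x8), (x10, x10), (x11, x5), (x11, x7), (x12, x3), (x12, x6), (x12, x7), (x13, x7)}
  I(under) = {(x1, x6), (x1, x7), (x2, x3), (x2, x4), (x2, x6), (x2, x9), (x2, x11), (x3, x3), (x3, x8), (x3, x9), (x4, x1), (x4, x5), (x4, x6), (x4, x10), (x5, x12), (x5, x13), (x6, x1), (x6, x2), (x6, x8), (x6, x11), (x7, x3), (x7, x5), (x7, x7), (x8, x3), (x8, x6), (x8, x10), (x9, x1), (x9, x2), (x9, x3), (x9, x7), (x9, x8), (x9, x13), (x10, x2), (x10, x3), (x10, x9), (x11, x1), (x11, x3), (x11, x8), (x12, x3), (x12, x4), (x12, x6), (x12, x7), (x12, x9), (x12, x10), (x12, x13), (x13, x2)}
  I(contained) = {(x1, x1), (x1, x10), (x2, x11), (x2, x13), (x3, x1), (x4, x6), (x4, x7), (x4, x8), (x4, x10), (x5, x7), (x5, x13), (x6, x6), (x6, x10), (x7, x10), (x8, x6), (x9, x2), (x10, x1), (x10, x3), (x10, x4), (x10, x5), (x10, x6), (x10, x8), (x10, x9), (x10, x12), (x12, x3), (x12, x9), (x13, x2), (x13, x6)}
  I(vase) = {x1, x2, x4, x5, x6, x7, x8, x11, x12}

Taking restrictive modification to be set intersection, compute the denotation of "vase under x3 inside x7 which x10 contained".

⟦under x3⟧ = {x : ⟨x, x3⟩ ∈ ⟦under⟧} = {x2, x3, x7, x8, x9, x10, x11, x12}
⟦inside x7⟧ = {x : ⟨x, x7⟩ ∈ ⟦inside⟧} = {x5, x6, x7, x8, x9, x11, x12, x13}
⟦which x10 contained⟧ = {x : ⟨x10, x⟩ ∈ ⟦contained⟧} = {x1, x3, x4, x5, x6, x8, x9, x12}
⟦vase⟧ = {x1, x2, x4, x5, x6, x7, x8, x11, x12}
… ∩ ⟦under x3⟧ = {x1, x2, x4, x5, x6, x7, x8, x11, x12} ∩ {x2, x3, x7, x8, x9, x10, x11, x12} = {x2, x7, x8, x11, x12}
… ∩ ⟦inside x7⟧ = {x2, x7, x8, x11, x12} ∩ {x5, x6, x7, x8, x9, x11, x12, x13} = {x7, x8, x11, x12}
… ∩ ⟦which x10 contained⟧ = {x7, x8, x11, x12} ∩ {x1, x3, x4, x5, x6, x8, x9, x12} = {x8, x12}
So ⟦vase under x3 inside x7 which x10 contained⟧ = {x8, x12}.

{x8, x12}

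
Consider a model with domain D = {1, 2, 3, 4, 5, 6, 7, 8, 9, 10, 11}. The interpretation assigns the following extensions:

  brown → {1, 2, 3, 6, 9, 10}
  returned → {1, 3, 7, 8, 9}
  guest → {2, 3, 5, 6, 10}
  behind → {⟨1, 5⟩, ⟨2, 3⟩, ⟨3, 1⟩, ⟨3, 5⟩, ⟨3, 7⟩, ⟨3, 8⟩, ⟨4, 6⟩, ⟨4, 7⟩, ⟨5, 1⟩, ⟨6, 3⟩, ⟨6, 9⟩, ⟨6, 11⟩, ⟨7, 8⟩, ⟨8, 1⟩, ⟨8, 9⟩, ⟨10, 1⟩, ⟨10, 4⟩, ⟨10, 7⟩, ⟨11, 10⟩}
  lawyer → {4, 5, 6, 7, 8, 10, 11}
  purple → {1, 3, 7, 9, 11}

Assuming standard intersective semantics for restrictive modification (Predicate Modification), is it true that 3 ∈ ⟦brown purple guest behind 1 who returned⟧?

⟦behind 1⟧ = {x : ⟨x, 1⟩ ∈ ⟦behind⟧} = {3, 5, 8, 10}
⟦who returned⟧ = ⟦returned⟧ = {1, 3, 7, 8, 9}
⟦guest⟧ = {2, 3, 5, 6, 10}
… ∩ ⟦behind 1⟧ = {2, 3, 5, 6, 10} ∩ {3, 5, 8, 10} = {3, 5, 10}
… ∩ ⟦who returned⟧ = {3, 5, 10} ∩ {1, 3, 7, 8, 9} = {3}
… ∩ ⟦brown⟧ = {3} ∩ {1, 2, 3, 6, 9, 10} = {3}
… ∩ ⟦purple⟧ = {3} ∩ {1, 3, 7, 9, 11} = {3}
⟦brown purple guest behind 1 who returned⟧ = {3}; 3 ∈ this set.

yes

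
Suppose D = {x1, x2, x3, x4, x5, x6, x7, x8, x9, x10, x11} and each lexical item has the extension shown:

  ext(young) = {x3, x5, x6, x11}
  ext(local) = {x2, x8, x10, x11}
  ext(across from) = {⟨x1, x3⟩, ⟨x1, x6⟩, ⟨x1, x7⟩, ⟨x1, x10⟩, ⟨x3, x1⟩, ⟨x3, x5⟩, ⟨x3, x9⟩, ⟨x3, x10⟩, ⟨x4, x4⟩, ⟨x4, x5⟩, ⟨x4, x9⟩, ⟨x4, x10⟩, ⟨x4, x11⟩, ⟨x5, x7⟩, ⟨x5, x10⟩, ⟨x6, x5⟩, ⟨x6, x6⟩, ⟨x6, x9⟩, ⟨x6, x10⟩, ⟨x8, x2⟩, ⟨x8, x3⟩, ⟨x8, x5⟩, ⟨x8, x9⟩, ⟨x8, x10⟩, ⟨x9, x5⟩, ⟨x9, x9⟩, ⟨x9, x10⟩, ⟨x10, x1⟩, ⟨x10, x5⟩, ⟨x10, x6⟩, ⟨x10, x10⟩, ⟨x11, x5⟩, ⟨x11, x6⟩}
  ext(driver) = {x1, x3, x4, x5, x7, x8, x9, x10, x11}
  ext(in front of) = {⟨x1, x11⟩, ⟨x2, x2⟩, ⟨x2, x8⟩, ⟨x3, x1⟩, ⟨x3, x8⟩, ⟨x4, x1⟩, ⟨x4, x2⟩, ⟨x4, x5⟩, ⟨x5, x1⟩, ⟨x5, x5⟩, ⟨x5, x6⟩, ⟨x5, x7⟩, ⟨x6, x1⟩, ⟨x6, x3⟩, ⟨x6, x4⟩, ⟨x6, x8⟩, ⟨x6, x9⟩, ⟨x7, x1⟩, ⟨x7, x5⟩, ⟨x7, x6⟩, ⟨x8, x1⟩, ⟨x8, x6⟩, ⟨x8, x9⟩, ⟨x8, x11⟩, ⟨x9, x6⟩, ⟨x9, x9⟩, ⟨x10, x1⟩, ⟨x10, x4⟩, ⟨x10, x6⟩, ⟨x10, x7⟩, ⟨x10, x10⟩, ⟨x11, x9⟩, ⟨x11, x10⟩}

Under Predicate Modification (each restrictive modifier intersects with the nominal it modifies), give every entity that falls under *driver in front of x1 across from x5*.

⟦in front of x1⟧ = {x : ⟨x, x1⟩ ∈ ⟦in front of⟧} = {x3, x4, x5, x6, x7, x8, x10}
⟦across from x5⟧ = {x : ⟨x, x5⟩ ∈ ⟦across from⟧} = {x3, x4, x6, x8, x9, x10, x11}
⟦driver⟧ = {x1, x3, x4, x5, x7, x8, x9, x10, x11}
… ∩ ⟦in front of x1⟧ = {x1, x3, x4, x5, x7, x8, x9, x10, x11} ∩ {x3, x4, x5, x6, x7, x8, x10} = {x3, x4, x5, x7, x8, x10}
… ∩ ⟦across from x5⟧ = {x3, x4, x5, x7, x8, x10} ∩ {x3, x4, x6, x8, x9, x10, x11} = {x3, x4, x8, x10}
So ⟦driver in front of x1 across from x5⟧ = {x3, x4, x8, x10}.

{x3, x4, x8, x10}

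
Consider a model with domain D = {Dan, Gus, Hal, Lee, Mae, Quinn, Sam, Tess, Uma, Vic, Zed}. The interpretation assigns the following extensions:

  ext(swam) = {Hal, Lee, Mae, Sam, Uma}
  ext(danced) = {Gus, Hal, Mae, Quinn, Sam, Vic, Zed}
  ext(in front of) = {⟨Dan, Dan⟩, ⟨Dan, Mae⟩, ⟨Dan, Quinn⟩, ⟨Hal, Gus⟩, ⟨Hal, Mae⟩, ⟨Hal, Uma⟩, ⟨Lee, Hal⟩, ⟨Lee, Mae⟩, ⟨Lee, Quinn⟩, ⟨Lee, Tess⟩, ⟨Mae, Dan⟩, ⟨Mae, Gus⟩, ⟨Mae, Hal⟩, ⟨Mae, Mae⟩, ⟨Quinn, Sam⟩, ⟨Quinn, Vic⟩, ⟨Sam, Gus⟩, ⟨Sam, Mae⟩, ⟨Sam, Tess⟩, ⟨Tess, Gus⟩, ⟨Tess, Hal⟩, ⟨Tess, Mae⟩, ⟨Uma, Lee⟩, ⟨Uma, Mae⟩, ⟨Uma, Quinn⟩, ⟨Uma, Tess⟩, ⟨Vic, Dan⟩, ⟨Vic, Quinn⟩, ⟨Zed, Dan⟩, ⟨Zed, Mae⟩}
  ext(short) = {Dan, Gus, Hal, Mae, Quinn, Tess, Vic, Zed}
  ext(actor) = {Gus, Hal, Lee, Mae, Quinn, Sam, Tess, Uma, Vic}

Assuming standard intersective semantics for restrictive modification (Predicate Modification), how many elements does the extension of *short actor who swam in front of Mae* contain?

2

⟦who swam⟧ = ⟦swam⟧ = {Hal, Lee, Mae, Sam, Uma}
⟦in front of Mae⟧ = {x : ⟨x, Mae⟩ ∈ ⟦in front of⟧} = {Dan, Hal, Lee, Mae, Sam, Tess, Uma, Zed}
⟦actor⟧ = {Gus, Hal, Lee, Mae, Quinn, Sam, Tess, Uma, Vic}
… ∩ ⟦who swam⟧ = {Gus, Hal, Lee, Mae, Quinn, Sam, Tess, Uma, Vic} ∩ {Hal, Lee, Mae, Sam, Uma} = {Hal, Lee, Mae, Sam, Uma}
… ∩ ⟦in front of Mae⟧ = {Hal, Lee, Mae, Sam, Uma} ∩ {Dan, Hal, Lee, Mae, Sam, Tess, Uma, Zed} = {Hal, Lee, Mae, Sam, Uma}
… ∩ ⟦short⟧ = {Hal, Lee, Mae, Sam, Uma} ∩ {Dan, Gus, Hal, Mae, Quinn, Tess, Vic, Zed} = {Hal, Mae}
⟦short actor who swam in front of Mae⟧ = {Hal, Mae}, so the cardinality is 2.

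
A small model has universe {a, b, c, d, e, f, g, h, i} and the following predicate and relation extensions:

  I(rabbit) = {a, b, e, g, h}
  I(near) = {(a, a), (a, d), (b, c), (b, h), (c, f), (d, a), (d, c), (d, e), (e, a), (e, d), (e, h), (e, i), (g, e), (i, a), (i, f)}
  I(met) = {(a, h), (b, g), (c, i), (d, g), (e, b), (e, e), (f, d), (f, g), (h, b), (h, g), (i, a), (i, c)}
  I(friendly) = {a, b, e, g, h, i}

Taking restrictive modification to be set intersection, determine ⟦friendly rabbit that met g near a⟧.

∅

⟦that met g⟧ = {x : ⟨x, g⟩ ∈ ⟦met⟧} = {b, d, f, h}
⟦near a⟧ = {x : ⟨x, a⟩ ∈ ⟦near⟧} = {a, d, e, i}
⟦rabbit⟧ = {a, b, e, g, h}
… ∩ ⟦that met g⟧ = {a, b, e, g, h} ∩ {b, d, f, h} = {b, h}
… ∩ ⟦near a⟧ = {b, h} ∩ {a, d, e, i} = ∅
… ∩ ⟦friendly⟧ = ∅ ∩ {a, b, e, g, h, i} = ∅
So ⟦friendly rabbit that met g near a⟧ = ∅.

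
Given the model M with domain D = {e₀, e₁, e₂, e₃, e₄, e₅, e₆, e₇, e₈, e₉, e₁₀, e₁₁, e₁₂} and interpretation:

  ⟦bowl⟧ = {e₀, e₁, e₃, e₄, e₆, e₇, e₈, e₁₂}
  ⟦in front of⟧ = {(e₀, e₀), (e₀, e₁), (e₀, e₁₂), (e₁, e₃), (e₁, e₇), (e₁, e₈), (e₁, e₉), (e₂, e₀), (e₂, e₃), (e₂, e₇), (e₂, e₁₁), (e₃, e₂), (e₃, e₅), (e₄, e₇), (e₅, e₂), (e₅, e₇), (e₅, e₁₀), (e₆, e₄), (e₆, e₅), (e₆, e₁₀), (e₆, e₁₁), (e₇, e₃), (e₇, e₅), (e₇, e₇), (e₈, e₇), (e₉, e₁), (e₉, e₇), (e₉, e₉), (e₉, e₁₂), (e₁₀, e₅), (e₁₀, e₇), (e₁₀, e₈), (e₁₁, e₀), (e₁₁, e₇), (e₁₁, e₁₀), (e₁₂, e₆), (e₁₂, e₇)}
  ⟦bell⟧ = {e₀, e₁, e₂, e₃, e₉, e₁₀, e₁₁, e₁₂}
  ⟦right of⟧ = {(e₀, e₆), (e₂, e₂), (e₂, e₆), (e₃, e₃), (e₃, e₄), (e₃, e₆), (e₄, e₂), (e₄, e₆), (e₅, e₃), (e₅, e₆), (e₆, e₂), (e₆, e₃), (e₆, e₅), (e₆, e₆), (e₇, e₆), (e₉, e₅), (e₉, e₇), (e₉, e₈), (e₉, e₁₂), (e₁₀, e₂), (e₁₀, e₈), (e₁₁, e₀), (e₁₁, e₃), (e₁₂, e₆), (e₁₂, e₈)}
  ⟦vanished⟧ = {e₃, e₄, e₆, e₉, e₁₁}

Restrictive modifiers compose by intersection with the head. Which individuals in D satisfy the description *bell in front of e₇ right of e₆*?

⟦in front of e₇⟧ = {x : ⟨x, e₇⟩ ∈ ⟦in front of⟧} = {e₁, e₂, e₄, e₅, e₇, e₈, e₉, e₁₀, e₁₁, e₁₂}
⟦right of e₆⟧ = {x : ⟨x, e₆⟩ ∈ ⟦right of⟧} = {e₀, e₂, e₃, e₄, e₅, e₆, e₇, e₁₂}
⟦bell⟧ = {e₀, e₁, e₂, e₃, e₉, e₁₀, e₁₁, e₁₂}
… ∩ ⟦in front of e₇⟧ = {e₀, e₁, e₂, e₃, e₉, e₁₀, e₁₁, e₁₂} ∩ {e₁, e₂, e₄, e₅, e₇, e₈, e₉, e₁₀, e₁₁, e₁₂} = {e₁, e₂, e₉, e₁₀, e₁₁, e₁₂}
… ∩ ⟦right of e₆⟧ = {e₁, e₂, e₉, e₁₀, e₁₁, e₁₂} ∩ {e₀, e₂, e₃, e₄, e₅, e₆, e₇, e₁₂} = {e₂, e₁₂}
So ⟦bell in front of e₇ right of e₆⟧ = {e₂, e₁₂}.

{e₂, e₁₂}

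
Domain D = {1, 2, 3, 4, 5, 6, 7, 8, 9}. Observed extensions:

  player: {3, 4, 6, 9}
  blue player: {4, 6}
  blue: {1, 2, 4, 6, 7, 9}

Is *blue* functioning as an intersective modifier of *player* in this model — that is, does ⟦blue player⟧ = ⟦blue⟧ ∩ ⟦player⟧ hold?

⟦blue⟧ ∩ ⟦player⟧ = {1, 2, 4, 6, 7, 9} ∩ {3, 4, 6, 9} = {4, 6, 9}
Observed ⟦blue player⟧ = {4, 6}.
These differ, so the modifier is not intersective in this model.

no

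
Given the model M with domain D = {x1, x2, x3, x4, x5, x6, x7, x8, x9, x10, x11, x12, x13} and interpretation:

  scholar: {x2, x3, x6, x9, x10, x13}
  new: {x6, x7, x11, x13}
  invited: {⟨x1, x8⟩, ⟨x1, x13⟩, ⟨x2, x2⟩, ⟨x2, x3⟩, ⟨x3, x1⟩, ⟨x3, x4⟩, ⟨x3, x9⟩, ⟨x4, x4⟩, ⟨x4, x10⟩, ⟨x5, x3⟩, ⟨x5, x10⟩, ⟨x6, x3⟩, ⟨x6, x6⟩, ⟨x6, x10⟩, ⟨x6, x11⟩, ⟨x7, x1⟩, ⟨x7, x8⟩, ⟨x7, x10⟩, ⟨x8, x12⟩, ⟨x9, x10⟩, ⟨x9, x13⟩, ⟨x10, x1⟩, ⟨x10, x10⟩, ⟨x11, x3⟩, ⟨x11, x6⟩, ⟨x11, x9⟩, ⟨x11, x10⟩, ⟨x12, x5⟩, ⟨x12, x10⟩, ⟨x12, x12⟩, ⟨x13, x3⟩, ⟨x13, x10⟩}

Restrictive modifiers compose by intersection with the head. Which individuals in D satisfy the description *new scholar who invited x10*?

⟦who invited x10⟧ = {x : ⟨x, x10⟩ ∈ ⟦invited⟧} = {x4, x5, x6, x7, x9, x10, x11, x12, x13}
⟦scholar⟧ = {x2, x3, x6, x9, x10, x13}
… ∩ ⟦who invited x10⟧ = {x2, x3, x6, x9, x10, x13} ∩ {x4, x5, x6, x7, x9, x10, x11, x12, x13} = {x6, x9, x10, x13}
… ∩ ⟦new⟧ = {x6, x9, x10, x13} ∩ {x6, x7, x11, x13} = {x6, x13}
So ⟦new scholar who invited x10⟧ = {x6, x13}.

{x6, x13}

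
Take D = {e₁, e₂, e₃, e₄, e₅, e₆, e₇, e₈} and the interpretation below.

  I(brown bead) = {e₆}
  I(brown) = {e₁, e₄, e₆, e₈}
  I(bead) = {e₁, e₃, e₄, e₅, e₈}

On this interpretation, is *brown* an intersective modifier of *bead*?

no

⟦brown⟧ ∩ ⟦bead⟧ = {e₁, e₄, e₆, e₈} ∩ {e₁, e₃, e₄, e₅, e₈} = {e₁, e₄, e₈}
Observed ⟦brown bead⟧ = {e₆}.
These differ, so the modifier is not intersective in this model.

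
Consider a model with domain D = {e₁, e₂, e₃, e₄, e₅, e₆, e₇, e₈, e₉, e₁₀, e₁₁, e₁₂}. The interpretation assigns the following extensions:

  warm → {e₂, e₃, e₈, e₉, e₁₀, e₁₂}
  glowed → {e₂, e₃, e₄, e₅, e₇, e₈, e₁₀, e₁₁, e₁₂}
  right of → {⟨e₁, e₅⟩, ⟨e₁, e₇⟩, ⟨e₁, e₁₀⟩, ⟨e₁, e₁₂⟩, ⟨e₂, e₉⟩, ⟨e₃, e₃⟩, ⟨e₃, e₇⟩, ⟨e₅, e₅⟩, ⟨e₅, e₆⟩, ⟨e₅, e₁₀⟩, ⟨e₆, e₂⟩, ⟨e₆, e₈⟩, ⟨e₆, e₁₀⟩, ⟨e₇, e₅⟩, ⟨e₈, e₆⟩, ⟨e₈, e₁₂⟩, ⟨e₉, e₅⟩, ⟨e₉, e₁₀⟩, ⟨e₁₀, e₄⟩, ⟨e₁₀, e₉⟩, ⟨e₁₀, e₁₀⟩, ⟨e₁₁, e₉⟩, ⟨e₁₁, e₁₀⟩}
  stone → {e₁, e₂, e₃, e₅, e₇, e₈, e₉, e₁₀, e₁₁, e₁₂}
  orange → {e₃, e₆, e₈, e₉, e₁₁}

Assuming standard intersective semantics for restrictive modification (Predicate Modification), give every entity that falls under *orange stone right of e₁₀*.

{e₉, e₁₁}

⟦right of e₁₀⟧ = {x : ⟨x, e₁₀⟩ ∈ ⟦right of⟧} = {e₁, e₅, e₆, e₉, e₁₀, e₁₁}
⟦stone⟧ = {e₁, e₂, e₃, e₅, e₇, e₈, e₉, e₁₀, e₁₁, e₁₂}
… ∩ ⟦right of e₁₀⟧ = {e₁, e₂, e₃, e₅, e₇, e₈, e₉, e₁₀, e₁₁, e₁₂} ∩ {e₁, e₅, e₆, e₉, e₁₀, e₁₁} = {e₁, e₅, e₉, e₁₀, e₁₁}
… ∩ ⟦orange⟧ = {e₁, e₅, e₉, e₁₀, e₁₁} ∩ {e₃, e₆, e₈, e₉, e₁₁} = {e₉, e₁₁}
So ⟦orange stone right of e₁₀⟧ = {e₉, e₁₁}.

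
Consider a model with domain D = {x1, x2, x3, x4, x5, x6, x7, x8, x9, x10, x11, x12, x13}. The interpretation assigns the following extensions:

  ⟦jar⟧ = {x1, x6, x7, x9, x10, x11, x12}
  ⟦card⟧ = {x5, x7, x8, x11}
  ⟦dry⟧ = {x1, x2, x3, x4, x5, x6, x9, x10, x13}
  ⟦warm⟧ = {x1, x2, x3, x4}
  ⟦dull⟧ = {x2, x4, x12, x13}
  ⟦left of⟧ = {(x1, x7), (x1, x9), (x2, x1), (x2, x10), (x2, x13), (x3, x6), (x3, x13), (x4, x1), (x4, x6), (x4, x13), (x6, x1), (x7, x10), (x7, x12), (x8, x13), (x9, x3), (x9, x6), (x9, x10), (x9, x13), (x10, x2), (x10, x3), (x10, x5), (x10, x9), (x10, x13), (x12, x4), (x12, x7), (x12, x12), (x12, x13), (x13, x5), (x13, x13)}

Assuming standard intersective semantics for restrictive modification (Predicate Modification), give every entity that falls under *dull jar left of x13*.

⟦left of x13⟧ = {x : ⟨x, x13⟩ ∈ ⟦left of⟧} = {x2, x3, x4, x8, x9, x10, x12, x13}
⟦jar⟧ = {x1, x6, x7, x9, x10, x11, x12}
… ∩ ⟦left of x13⟧ = {x1, x6, x7, x9, x10, x11, x12} ∩ {x2, x3, x4, x8, x9, x10, x12, x13} = {x9, x10, x12}
… ∩ ⟦dull⟧ = {x9, x10, x12} ∩ {x2, x4, x12, x13} = {x12}
So ⟦dull jar left of x13⟧ = {x12}.

{x12}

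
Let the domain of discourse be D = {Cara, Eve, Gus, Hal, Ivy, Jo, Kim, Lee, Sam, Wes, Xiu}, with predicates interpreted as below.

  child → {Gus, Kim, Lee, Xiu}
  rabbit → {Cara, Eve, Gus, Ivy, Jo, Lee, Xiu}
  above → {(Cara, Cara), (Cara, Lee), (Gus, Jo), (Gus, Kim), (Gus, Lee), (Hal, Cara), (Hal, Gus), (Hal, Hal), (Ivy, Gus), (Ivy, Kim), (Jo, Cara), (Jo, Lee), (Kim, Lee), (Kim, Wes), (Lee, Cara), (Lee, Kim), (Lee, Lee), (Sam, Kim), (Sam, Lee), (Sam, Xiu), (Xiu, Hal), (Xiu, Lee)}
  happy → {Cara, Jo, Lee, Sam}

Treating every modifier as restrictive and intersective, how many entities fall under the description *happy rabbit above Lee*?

3

⟦above Lee⟧ = {x : ⟨x, Lee⟩ ∈ ⟦above⟧} = {Cara, Gus, Jo, Kim, Lee, Sam, Xiu}
⟦rabbit⟧ = {Cara, Eve, Gus, Ivy, Jo, Lee, Xiu}
… ∩ ⟦above Lee⟧ = {Cara, Eve, Gus, Ivy, Jo, Lee, Xiu} ∩ {Cara, Gus, Jo, Kim, Lee, Sam, Xiu} = {Cara, Gus, Jo, Lee, Xiu}
… ∩ ⟦happy⟧ = {Cara, Gus, Jo, Lee, Xiu} ∩ {Cara, Jo, Lee, Sam} = {Cara, Jo, Lee}
⟦happy rabbit above Lee⟧ = {Cara, Jo, Lee}, so the cardinality is 3.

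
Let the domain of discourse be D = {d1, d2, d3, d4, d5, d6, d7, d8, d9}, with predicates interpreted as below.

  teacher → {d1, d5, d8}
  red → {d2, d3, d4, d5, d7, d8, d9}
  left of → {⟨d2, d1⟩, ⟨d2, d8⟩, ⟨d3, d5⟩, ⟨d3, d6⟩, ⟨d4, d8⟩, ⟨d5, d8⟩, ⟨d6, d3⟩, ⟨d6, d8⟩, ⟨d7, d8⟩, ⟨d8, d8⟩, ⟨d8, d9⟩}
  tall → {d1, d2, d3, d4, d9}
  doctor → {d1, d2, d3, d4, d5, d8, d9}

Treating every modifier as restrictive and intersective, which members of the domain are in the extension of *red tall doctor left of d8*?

⟦left of d8⟧ = {x : ⟨x, d8⟩ ∈ ⟦left of⟧} = {d2, d4, d5, d6, d7, d8}
⟦doctor⟧ = {d1, d2, d3, d4, d5, d8, d9}
… ∩ ⟦left of d8⟧ = {d1, d2, d3, d4, d5, d8, d9} ∩ {d2, d4, d5, d6, d7, d8} = {d2, d4, d5, d8}
… ∩ ⟦red⟧ = {d2, d4, d5, d8} ∩ {d2, d3, d4, d5, d7, d8, d9} = {d2, d4, d5, d8}
… ∩ ⟦tall⟧ = {d2, d4, d5, d8} ∩ {d1, d2, d3, d4, d9} = {d2, d4}
So ⟦red tall doctor left of d8⟧ = {d2, d4}.

{d2, d4}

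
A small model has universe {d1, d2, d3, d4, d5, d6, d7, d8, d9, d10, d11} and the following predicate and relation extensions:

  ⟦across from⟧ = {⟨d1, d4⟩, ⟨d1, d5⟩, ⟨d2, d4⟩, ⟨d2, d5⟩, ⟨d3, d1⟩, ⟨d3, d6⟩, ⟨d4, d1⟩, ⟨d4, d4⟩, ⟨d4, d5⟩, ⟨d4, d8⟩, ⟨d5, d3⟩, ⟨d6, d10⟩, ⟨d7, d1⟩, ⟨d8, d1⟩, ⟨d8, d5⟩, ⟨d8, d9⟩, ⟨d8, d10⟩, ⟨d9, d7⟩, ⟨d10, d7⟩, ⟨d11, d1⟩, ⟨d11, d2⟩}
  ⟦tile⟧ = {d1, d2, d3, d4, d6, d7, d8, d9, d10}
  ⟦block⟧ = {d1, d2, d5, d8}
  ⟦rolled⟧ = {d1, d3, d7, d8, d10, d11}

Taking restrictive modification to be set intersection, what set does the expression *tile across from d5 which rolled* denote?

⟦across from d5⟧ = {x : ⟨x, d5⟩ ∈ ⟦across from⟧} = {d1, d2, d4, d8}
⟦which rolled⟧ = ⟦rolled⟧ = {d1, d3, d7, d8, d10, d11}
⟦tile⟧ = {d1, d2, d3, d4, d6, d7, d8, d9, d10}
… ∩ ⟦across from d5⟧ = {d1, d2, d3, d4, d6, d7, d8, d9, d10} ∩ {d1, d2, d4, d8} = {d1, d2, d4, d8}
… ∩ ⟦which rolled⟧ = {d1, d2, d4, d8} ∩ {d1, d3, d7, d8, d10, d11} = {d1, d8}
So ⟦tile across from d5 which rolled⟧ = {d1, d8}.

{d1, d8}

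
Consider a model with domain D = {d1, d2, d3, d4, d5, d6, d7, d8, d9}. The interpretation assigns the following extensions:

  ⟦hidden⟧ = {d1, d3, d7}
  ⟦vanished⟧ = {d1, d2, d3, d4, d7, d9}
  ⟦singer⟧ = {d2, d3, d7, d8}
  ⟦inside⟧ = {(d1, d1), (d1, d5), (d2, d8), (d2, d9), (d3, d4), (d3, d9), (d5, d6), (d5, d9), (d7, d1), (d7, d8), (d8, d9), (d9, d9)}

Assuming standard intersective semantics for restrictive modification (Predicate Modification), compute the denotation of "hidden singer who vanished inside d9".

⟦who vanished⟧ = ⟦vanished⟧ = {d1, d2, d3, d4, d7, d9}
⟦inside d9⟧ = {x : ⟨x, d9⟩ ∈ ⟦inside⟧} = {d2, d3, d5, d8, d9}
⟦singer⟧ = {d2, d3, d7, d8}
… ∩ ⟦who vanished⟧ = {d2, d3, d7, d8} ∩ {d1, d2, d3, d4, d7, d9} = {d2, d3, d7}
… ∩ ⟦inside d9⟧ = {d2, d3, d7} ∩ {d2, d3, d5, d8, d9} = {d2, d3}
… ∩ ⟦hidden⟧ = {d2, d3} ∩ {d1, d3, d7} = {d3}
So ⟦hidden singer who vanished inside d9⟧ = {d3}.

{d3}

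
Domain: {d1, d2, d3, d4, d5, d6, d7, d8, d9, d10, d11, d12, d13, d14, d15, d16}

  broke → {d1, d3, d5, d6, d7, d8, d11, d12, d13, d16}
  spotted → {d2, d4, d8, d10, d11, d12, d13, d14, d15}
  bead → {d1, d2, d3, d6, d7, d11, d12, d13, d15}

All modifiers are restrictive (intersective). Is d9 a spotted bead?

⟦bead⟧ = {d1, d2, d3, d6, d7, d11, d12, d13, d15}
… ∩ ⟦spotted⟧ = {d1, d2, d3, d6, d7, d11, d12, d13, d15} ∩ {d2, d4, d8, d10, d11, d12, d13, d14, d15} = {d2, d11, d12, d13, d15}
⟦spotted bead⟧ = {d2, d11, d12, d13, d15}; d9 ∉ this set.

no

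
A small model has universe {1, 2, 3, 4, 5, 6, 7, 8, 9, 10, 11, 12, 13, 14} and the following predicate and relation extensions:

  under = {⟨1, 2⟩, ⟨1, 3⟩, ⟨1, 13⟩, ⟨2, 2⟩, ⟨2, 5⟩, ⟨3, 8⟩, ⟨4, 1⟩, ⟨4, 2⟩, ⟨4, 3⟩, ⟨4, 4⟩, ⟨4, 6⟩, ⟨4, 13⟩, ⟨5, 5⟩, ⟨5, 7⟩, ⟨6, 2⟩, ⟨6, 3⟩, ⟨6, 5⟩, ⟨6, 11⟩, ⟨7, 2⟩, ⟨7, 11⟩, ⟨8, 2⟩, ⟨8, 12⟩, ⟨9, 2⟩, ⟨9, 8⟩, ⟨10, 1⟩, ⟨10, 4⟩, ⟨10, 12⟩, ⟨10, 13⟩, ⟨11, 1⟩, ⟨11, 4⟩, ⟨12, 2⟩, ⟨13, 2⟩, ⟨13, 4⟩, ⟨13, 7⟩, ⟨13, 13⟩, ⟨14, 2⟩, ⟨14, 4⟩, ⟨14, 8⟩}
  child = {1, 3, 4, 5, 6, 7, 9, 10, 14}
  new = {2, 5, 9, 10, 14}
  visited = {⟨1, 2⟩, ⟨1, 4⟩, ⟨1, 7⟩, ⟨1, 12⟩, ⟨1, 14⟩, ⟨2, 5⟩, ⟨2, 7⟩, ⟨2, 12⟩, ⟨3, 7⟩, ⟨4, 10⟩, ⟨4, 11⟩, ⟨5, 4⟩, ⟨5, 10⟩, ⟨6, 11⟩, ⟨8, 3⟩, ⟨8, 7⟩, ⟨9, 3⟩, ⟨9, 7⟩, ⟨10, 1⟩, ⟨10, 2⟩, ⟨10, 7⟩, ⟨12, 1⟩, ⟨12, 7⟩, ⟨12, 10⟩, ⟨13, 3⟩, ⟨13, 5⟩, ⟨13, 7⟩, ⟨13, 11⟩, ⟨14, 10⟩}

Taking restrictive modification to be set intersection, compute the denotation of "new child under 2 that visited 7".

⟦under 2⟧ = {x : ⟨x, 2⟩ ∈ ⟦under⟧} = {1, 2, 4, 6, 7, 8, 9, 12, 13, 14}
⟦that visited 7⟧ = {x : ⟨x, 7⟩ ∈ ⟦visited⟧} = {1, 2, 3, 8, 9, 10, 12, 13}
⟦child⟧ = {1, 3, 4, 5, 6, 7, 9, 10, 14}
… ∩ ⟦under 2⟧ = {1, 3, 4, 5, 6, 7, 9, 10, 14} ∩ {1, 2, 4, 6, 7, 8, 9, 12, 13, 14} = {1, 4, 6, 7, 9, 14}
… ∩ ⟦that visited 7⟧ = {1, 4, 6, 7, 9, 14} ∩ {1, 2, 3, 8, 9, 10, 12, 13} = {1, 9}
… ∩ ⟦new⟧ = {1, 9} ∩ {2, 5, 9, 10, 14} = {9}
So ⟦new child under 2 that visited 7⟧ = {9}.

{9}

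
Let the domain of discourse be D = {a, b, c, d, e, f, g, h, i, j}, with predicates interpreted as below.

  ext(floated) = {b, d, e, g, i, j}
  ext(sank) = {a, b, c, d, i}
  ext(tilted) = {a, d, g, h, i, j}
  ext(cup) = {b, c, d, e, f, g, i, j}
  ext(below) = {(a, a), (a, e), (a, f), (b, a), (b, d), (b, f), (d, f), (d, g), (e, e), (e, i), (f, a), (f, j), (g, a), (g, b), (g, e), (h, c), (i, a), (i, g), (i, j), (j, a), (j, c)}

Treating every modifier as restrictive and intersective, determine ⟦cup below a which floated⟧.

⟦below a⟧ = {x : ⟨x, a⟩ ∈ ⟦below⟧} = {a, b, f, g, i, j}
⟦which floated⟧ = ⟦floated⟧ = {b, d, e, g, i, j}
⟦cup⟧ = {b, c, d, e, f, g, i, j}
… ∩ ⟦below a⟧ = {b, c, d, e, f, g, i, j} ∩ {a, b, f, g, i, j} = {b, f, g, i, j}
… ∩ ⟦which floated⟧ = {b, f, g, i, j} ∩ {b, d, e, g, i, j} = {b, g, i, j}
So ⟦cup below a which floated⟧ = {b, g, i, j}.

{b, g, i, j}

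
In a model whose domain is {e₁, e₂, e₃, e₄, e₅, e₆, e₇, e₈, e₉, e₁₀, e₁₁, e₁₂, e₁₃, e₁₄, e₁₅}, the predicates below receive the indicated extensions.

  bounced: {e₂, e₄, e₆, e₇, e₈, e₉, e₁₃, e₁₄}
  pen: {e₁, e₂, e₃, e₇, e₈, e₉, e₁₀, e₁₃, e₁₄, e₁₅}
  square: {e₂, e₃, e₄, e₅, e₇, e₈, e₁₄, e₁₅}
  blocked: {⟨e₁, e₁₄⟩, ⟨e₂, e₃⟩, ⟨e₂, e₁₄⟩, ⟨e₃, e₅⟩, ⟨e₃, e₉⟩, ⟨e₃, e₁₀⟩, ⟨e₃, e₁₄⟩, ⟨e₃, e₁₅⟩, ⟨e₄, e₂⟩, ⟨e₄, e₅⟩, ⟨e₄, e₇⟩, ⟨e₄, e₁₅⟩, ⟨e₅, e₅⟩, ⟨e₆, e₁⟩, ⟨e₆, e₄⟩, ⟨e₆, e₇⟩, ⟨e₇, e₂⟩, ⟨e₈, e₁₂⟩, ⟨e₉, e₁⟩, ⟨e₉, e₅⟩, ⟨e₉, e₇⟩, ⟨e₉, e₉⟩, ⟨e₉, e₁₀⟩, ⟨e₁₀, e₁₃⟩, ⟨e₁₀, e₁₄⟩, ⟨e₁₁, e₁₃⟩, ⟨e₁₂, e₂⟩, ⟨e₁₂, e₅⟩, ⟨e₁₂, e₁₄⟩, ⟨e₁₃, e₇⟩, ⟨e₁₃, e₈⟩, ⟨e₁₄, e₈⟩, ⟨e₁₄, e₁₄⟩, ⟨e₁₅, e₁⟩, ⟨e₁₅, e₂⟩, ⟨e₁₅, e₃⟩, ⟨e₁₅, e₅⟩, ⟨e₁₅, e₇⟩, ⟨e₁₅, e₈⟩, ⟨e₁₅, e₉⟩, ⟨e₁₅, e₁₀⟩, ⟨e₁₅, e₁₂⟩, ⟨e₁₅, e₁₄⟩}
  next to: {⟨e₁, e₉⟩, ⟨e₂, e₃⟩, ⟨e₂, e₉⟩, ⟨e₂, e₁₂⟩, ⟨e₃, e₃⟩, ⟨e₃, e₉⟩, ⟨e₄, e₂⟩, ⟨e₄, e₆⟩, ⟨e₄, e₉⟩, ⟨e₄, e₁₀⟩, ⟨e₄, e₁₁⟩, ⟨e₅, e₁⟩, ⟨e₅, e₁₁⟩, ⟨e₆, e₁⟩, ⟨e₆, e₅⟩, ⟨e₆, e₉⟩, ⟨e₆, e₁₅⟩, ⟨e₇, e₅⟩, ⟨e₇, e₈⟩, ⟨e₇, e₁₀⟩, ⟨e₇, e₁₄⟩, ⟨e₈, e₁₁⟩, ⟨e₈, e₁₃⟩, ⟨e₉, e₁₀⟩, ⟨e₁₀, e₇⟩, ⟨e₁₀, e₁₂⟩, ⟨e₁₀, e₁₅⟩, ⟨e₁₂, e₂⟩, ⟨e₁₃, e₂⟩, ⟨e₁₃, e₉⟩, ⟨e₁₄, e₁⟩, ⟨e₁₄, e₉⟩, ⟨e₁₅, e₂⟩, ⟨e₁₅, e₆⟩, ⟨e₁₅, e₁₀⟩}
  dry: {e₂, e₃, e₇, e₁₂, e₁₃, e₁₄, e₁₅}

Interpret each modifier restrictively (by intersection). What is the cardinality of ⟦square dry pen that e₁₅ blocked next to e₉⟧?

⟦that e₁₅ blocked⟧ = {x : ⟨e₁₅, x⟩ ∈ ⟦blocked⟧} = {e₁, e₂, e₃, e₅, e₇, e₈, e₉, e₁₀, e₁₂, e₁₄}
⟦next to e₉⟧ = {x : ⟨x, e₉⟩ ∈ ⟦next to⟧} = {e₁, e₂, e₃, e₄, e₆, e₁₃, e₁₄}
⟦pen⟧ = {e₁, e₂, e₃, e₇, e₈, e₉, e₁₀, e₁₃, e₁₄, e₁₅}
… ∩ ⟦that e₁₅ blocked⟧ = {e₁, e₂, e₃, e₇, e₈, e₉, e₁₀, e₁₃, e₁₄, e₁₅} ∩ {e₁, e₂, e₃, e₅, e₇, e₈, e₉, e₁₀, e₁₂, e₁₄} = {e₁, e₂, e₃, e₇, e₈, e₉, e₁₀, e₁₄}
… ∩ ⟦next to e₉⟧ = {e₁, e₂, e₃, e₇, e₈, e₉, e₁₀, e₁₄} ∩ {e₁, e₂, e₃, e₄, e₆, e₁₃, e₁₄} = {e₁, e₂, e₃, e₁₄}
… ∩ ⟦square⟧ = {e₁, e₂, e₃, e₁₄} ∩ {e₂, e₃, e₄, e₅, e₇, e₈, e₁₄, e₁₅} = {e₂, e₃, e₁₄}
… ∩ ⟦dry⟧ = {e₂, e₃, e₁₄} ∩ {e₂, e₃, e₇, e₁₂, e₁₃, e₁₄, e₁₅} = {e₂, e₃, e₁₄}
⟦square dry pen that e₁₅ blocked next to e₉⟧ = {e₂, e₃, e₁₄}, so the cardinality is 3.

3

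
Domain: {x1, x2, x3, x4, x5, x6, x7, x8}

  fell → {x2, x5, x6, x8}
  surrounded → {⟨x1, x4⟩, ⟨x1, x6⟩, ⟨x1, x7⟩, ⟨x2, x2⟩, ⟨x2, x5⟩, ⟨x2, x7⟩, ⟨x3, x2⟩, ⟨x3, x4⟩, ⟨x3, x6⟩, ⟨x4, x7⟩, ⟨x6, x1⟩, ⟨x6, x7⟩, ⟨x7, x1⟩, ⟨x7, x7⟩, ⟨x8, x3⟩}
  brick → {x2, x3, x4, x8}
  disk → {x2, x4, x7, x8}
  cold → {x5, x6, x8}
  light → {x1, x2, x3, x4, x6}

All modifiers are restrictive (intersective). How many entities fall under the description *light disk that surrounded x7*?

2

⟦that surrounded x7⟧ = {x : ⟨x, x7⟩ ∈ ⟦surrounded⟧} = {x1, x2, x4, x6, x7}
⟦disk⟧ = {x2, x4, x7, x8}
… ∩ ⟦that surrounded x7⟧ = {x2, x4, x7, x8} ∩ {x1, x2, x4, x6, x7} = {x2, x4, x7}
… ∩ ⟦light⟧ = {x2, x4, x7} ∩ {x1, x2, x3, x4, x6} = {x2, x4}
⟦light disk that surrounded x7⟧ = {x2, x4}, so the cardinality is 2.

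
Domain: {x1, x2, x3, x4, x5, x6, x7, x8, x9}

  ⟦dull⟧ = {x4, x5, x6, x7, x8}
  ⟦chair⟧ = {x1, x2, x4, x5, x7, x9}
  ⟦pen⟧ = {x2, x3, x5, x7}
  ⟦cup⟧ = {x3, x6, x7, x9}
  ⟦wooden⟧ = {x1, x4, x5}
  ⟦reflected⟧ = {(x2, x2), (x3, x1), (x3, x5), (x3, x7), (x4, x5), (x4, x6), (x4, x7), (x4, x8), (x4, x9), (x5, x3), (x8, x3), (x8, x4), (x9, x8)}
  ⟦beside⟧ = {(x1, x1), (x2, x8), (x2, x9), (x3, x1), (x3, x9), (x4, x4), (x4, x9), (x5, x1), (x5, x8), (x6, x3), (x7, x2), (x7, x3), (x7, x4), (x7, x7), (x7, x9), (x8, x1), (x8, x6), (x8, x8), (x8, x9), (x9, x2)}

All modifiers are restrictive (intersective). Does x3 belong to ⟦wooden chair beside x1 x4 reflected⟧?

no

⟦beside x1⟧ = {x : ⟨x, x1⟩ ∈ ⟦beside⟧} = {x1, x3, x5, x8}
⟦x4 reflected⟧ = {x : ⟨x4, x⟩ ∈ ⟦reflected⟧} = {x5, x6, x7, x8, x9}
⟦chair⟧ = {x1, x2, x4, x5, x7, x9}
… ∩ ⟦beside x1⟧ = {x1, x2, x4, x5, x7, x9} ∩ {x1, x3, x5, x8} = {x1, x5}
… ∩ ⟦x4 reflected⟧ = {x1, x5} ∩ {x5, x6, x7, x8, x9} = {x5}
… ∩ ⟦wooden⟧ = {x5} ∩ {x1, x4, x5} = {x5}
⟦wooden chair beside x1 x4 reflected⟧ = {x5}; x3 ∉ this set.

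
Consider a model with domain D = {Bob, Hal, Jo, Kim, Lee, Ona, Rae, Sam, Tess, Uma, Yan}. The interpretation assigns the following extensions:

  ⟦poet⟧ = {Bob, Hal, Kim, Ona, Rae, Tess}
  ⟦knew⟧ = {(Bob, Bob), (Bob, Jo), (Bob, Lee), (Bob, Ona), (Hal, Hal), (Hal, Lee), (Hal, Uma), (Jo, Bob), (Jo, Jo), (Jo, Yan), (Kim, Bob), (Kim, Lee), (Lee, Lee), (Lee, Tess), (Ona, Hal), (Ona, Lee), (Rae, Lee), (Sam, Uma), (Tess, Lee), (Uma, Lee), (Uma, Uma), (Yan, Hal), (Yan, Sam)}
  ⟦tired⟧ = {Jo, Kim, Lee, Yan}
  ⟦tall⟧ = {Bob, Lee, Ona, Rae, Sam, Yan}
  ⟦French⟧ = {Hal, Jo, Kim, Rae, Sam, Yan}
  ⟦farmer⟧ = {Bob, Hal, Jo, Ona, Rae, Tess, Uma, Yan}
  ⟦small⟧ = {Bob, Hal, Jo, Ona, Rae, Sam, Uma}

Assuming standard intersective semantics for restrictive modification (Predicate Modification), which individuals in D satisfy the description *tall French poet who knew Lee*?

⟦who knew Lee⟧ = {x : ⟨x, Lee⟩ ∈ ⟦knew⟧} = {Bob, Hal, Kim, Lee, Ona, Rae, Tess, Uma}
⟦poet⟧ = {Bob, Hal, Kim, Ona, Rae, Tess}
… ∩ ⟦who knew Lee⟧ = {Bob, Hal, Kim, Ona, Rae, Tess} ∩ {Bob, Hal, Kim, Lee, Ona, Rae, Tess, Uma} = {Bob, Hal, Kim, Ona, Rae, Tess}
… ∩ ⟦tall⟧ = {Bob, Hal, Kim, Ona, Rae, Tess} ∩ {Bob, Lee, Ona, Rae, Sam, Yan} = {Bob, Ona, Rae}
… ∩ ⟦French⟧ = {Bob, Ona, Rae} ∩ {Hal, Jo, Kim, Rae, Sam, Yan} = {Rae}
So ⟦tall French poet who knew Lee⟧ = {Rae}.

{Rae}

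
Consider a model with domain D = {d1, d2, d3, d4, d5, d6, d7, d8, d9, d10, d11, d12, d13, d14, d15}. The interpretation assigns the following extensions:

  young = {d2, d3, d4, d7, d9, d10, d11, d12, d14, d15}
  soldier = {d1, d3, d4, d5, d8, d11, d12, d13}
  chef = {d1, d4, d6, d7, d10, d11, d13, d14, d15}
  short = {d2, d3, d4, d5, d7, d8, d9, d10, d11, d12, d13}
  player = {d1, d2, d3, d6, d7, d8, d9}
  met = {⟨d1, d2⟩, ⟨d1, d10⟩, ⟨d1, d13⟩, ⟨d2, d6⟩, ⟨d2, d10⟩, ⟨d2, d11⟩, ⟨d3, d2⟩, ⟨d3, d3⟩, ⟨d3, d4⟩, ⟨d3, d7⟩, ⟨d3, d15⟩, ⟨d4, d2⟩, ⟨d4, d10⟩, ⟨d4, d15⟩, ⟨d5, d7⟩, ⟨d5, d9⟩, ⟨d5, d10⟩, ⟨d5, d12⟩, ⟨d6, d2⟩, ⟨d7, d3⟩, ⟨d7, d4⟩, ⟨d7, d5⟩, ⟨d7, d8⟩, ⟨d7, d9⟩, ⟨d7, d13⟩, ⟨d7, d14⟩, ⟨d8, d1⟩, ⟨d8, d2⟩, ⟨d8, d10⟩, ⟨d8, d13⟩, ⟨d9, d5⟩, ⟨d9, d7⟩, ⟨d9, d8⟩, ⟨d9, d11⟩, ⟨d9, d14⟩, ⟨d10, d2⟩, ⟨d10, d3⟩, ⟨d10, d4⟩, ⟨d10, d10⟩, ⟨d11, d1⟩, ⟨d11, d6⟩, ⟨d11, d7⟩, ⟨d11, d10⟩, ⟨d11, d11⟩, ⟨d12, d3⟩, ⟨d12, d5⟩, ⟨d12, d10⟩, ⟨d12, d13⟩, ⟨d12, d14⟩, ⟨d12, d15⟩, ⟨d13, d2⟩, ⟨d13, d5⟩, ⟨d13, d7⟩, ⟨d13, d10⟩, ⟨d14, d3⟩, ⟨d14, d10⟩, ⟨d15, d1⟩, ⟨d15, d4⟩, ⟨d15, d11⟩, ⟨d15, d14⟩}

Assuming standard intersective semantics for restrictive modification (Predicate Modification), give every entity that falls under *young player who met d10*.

⟦who met d10⟧ = {x : ⟨x, d10⟩ ∈ ⟦met⟧} = {d1, d2, d4, d5, d8, d10, d11, d12, d13, d14}
⟦player⟧ = {d1, d2, d3, d6, d7, d8, d9}
… ∩ ⟦who met d10⟧ = {d1, d2, d3, d6, d7, d8, d9} ∩ {d1, d2, d4, d5, d8, d10, d11, d12, d13, d14} = {d1, d2, d8}
… ∩ ⟦young⟧ = {d1, d2, d8} ∩ {d2, d3, d4, d7, d9, d10, d11, d12, d14, d15} = {d2}
So ⟦young player who met d10⟧ = {d2}.

{d2}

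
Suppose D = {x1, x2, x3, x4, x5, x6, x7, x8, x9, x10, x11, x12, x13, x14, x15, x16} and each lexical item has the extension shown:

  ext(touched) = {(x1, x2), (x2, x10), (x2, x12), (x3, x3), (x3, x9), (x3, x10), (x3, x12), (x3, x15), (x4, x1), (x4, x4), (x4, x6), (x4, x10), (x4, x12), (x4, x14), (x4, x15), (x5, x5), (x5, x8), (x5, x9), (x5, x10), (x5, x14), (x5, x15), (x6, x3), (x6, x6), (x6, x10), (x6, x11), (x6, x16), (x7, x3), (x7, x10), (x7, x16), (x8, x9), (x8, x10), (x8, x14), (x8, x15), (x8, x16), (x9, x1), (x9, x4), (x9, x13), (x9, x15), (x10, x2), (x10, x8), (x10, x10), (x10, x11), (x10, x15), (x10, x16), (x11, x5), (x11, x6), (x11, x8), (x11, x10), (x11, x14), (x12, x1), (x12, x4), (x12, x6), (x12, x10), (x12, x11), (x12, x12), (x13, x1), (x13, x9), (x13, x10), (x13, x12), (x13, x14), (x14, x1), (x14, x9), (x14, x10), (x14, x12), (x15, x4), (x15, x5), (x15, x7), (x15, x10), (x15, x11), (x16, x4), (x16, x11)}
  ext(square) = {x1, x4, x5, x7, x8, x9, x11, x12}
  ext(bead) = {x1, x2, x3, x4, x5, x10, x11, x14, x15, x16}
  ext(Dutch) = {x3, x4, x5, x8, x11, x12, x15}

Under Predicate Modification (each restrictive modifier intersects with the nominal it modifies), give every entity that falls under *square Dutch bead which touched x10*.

⟦which touched x10⟧ = {x : ⟨x, x10⟩ ∈ ⟦touched⟧} = {x2, x3, x4, x5, x6, x7, x8, x10, x11, x12, x13, x14, x15}
⟦bead⟧ = {x1, x2, x3, x4, x5, x10, x11, x14, x15, x16}
… ∩ ⟦which touched x10⟧ = {x1, x2, x3, x4, x5, x10, x11, x14, x15, x16} ∩ {x2, x3, x4, x5, x6, x7, x8, x10, x11, x12, x13, x14, x15} = {x2, x3, x4, x5, x10, x11, x14, x15}
… ∩ ⟦square⟧ = {x2, x3, x4, x5, x10, x11, x14, x15} ∩ {x1, x4, x5, x7, x8, x9, x11, x12} = {x4, x5, x11}
… ∩ ⟦Dutch⟧ = {x4, x5, x11} ∩ {x3, x4, x5, x8, x11, x12, x15} = {x4, x5, x11}
So ⟦square Dutch bead which touched x10⟧ = {x4, x5, x11}.

{x4, x5, x11}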